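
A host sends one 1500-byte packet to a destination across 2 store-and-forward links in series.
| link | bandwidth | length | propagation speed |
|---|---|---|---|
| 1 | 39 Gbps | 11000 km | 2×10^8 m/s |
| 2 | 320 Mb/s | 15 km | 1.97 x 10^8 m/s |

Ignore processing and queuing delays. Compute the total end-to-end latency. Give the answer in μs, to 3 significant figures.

55100 μs

L = 1500 × 8 = 12000 bits.
Transmission delays (L/R per hop): 0.307692, 37.5 μs; sum = 37.8077 μs.
Propagation delays (d/s per hop): 55000, 76.1421 μs; sum = 55076.1 μs.
End-to-end = 55100 μs.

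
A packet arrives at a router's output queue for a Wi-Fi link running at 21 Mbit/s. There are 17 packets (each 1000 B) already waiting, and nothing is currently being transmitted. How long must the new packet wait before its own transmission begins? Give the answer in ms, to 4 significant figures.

6.476 ms

Each queued packet: L/R = 8000/21000000 = 0.380952 ms.
17 queued → 6.47619 ms.
Queuing delay = 6.476 ms.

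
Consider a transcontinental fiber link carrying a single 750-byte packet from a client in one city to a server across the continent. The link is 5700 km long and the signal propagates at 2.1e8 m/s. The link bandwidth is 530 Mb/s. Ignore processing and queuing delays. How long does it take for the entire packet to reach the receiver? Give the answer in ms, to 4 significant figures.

27.15 ms

L = 750 × 8 = 6000 bits.
Transmission delay = L/R = 6000 / 530000000 = 0.0113208 ms.
Propagation delay = d/s = 5700000 m / 210000000 m/s = 27.1429 ms.
Total = 27.15 ms.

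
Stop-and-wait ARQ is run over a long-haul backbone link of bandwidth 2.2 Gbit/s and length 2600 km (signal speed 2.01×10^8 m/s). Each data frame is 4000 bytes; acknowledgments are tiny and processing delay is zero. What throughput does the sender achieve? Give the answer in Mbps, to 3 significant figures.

t_tx = L/R = 32000/2200000000 = 1.45455e-05 s.
t_prop = 2600000/2.01e+08 = 0.0129353 s; RTT = 0.0258706 s.
Cycle = t_tx + RTT = 0.0258852 s.
Throughput = L / cycle = 32000 / 0.0258852 = 1.24 Mbps.

1.24 Mbps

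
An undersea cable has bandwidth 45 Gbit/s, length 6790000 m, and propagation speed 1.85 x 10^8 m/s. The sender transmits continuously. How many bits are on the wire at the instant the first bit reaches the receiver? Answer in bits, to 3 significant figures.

Propagation delay = 6790000 / 185000000 = 0.0367027 s.
BDP = R × t_prop = 45000000000 × 0.0367027 = 1651620000 bits.

1650000000 bits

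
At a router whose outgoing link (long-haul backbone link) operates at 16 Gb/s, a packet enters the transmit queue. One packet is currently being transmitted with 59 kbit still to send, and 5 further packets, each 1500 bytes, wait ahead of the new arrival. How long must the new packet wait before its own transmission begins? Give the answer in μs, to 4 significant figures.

7.438 μs

Each queued packet: L/R = 12000/16000000000 = 0.75 μs.
5 queued → 3.75 μs.
Plus remaining 59000 bits of current packet: 3.6875 μs.
Queuing delay = 7.438 μs.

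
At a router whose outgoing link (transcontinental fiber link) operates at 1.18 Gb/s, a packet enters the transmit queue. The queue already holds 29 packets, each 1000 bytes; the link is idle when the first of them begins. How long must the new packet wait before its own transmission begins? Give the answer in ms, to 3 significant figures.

Each queued packet: L/R = 8000/1180000000 = 0.00677966 ms.
29 queued → 0.19661 ms.
Queuing delay = 0.197 ms.

0.197 ms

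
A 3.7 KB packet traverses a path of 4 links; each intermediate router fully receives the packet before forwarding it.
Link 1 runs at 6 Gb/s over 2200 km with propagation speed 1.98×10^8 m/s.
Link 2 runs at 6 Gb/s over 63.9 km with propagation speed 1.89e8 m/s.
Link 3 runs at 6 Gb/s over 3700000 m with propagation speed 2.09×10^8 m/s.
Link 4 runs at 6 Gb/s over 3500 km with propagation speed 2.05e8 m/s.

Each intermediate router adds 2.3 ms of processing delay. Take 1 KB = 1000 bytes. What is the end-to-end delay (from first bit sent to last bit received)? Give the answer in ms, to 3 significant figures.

L = 29600 bits.
Transmission delay per hop = L/R = 29600/6000000000 = 0.00493333 ms; 4 hops → 0.0197333 ms.
Propagation delays (d/s per hop): 11.1111, 0.338095, 17.7033, 17.0732 ms; sum = 46.2257 ms.
Processing at 3 router(s): 3 × 2.3 ms = 6.9 ms.
End-to-end = 53.1 ms.

53.1 ms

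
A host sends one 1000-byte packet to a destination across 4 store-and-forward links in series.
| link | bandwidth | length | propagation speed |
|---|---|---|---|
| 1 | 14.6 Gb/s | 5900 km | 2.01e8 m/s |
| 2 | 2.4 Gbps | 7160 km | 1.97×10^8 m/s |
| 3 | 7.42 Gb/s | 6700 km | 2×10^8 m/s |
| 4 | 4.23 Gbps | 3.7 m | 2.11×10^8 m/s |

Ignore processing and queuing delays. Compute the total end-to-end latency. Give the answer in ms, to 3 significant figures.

99.2 ms

L = 1000 × 8 = 8000 bits.
Transmission delays (L/R per hop): 0.000547945, 0.00333333, 0.00107817, 0.00189125 ms; sum = 0.0068507 ms.
Propagation delays (d/s per hop): 29.3532, 36.3452, 33.5, 1.75355e-05 ms; sum = 99.1984 ms.
End-to-end = 99.2 ms.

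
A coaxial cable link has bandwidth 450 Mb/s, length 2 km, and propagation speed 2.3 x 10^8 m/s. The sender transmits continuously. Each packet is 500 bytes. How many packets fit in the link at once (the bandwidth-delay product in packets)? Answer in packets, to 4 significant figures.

0.9783 packets

Propagation delay = 2000 / 2.3e+08 = 8.69565e-06 s.
BDP = R × t_prop = 450000000 × 8.69565e-06 = 3913.04 bits.
In packets of 4000 bits: 0.9783 packets.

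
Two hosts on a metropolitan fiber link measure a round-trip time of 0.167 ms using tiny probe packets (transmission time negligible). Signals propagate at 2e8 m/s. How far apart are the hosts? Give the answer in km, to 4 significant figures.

One-way propagation = RTT/2 = 0.0835 ms.
d = s × t = 200000000 × 8.35e-05 = 16.70 km.

16.70 km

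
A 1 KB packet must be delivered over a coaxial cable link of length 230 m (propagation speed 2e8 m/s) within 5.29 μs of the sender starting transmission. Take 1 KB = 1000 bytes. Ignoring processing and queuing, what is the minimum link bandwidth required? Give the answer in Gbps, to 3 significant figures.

1.93 Gbps

L = 8000 bits.
Propagation delay = 230 / 200000000 = 1.15 μs.
Transmission budget = 5.29 − 1.15 = 4.14 μs.
R ≥ L / t_tx = 8000 bits / 4.14e-06 s = 1.93 Gbps.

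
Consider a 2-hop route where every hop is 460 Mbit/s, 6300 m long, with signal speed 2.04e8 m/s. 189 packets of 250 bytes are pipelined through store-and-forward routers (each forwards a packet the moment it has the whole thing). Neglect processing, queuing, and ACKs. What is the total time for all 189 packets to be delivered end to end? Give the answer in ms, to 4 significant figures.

0.8879 ms

Per-hop transmission t_tx = L/R = 2000/460000000 = 0.00434783 ms.
Per-hop propagation t_prop = 6300/204000000 = 0.0308824 ms.
Pipeline fill: first packet needs 2·t_tx to clear all hops; remaining 188 packets each add one t_tx.
Total = (2+189-1)·t_tx + 2·t_prop = 190·0.00434783 + 2·0.0308824 = 0.8879 ms.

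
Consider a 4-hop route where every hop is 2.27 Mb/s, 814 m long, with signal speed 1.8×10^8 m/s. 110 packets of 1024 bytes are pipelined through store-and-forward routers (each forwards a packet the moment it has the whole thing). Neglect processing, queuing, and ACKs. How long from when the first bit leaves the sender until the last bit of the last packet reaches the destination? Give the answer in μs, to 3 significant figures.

Per-hop transmission t_tx = L/R = 8192/2270000 = 3608.81 μs.
Per-hop propagation t_prop = 814/180000000 = 4.52222 μs.
Pipeline fill: first packet needs 4·t_tx to clear all hops; remaining 109 packets each add one t_tx.
Total = (4+110-1)·t_tx + 4·t_prop = 113·3608.81 + 4·4.52222 = 408000 μs.

408000 μs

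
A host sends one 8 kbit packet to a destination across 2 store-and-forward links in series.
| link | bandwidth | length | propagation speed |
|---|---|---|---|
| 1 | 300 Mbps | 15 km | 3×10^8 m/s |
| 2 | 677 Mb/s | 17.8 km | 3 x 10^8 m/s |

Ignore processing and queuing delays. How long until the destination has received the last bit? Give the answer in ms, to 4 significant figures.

0.1478 ms

L = 8000 bits.
Transmission delays (L/R per hop): 0.0266667, 0.0118168 ms; sum = 0.0384835 ms.
Propagation delays (d/s per hop): 0.05, 0.0593333 ms; sum = 0.109333 ms.
End-to-end = 0.1478 ms.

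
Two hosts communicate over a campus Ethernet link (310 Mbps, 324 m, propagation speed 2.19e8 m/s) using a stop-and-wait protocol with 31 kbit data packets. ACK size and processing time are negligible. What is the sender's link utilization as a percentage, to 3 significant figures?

t_tx = L/R = 31000/310000000 = 0.0001 s.
t_prop = 324/219000000 = 1.47945e-06 s; RTT = 2.9589e-06 s.
Cycle = t_tx + RTT = 0.000102959 s.
Utilization = t_tx / cycle = 0.0001/0.000102959 = 97.1 %.

97.1 %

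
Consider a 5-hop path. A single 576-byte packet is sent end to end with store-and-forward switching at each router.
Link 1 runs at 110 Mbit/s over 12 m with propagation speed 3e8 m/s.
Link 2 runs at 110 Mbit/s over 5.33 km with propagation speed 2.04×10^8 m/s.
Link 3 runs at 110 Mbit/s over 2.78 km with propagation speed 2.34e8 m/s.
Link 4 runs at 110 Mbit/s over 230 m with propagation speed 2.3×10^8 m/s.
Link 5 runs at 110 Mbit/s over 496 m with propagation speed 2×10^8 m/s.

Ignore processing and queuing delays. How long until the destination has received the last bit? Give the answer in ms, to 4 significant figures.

0.2510 ms

L = 576 × 8 = 4608 bits.
Transmission delay per hop = L/R = 4608/110000000 = 0.0418909 ms; 5 hops → 0.209455 ms.
Propagation delays (d/s per hop): 4e-05, 0.0261275, 0.0118803, 0.001, 0.00248 ms; sum = 0.0415278 ms.
End-to-end = 0.2510 ms.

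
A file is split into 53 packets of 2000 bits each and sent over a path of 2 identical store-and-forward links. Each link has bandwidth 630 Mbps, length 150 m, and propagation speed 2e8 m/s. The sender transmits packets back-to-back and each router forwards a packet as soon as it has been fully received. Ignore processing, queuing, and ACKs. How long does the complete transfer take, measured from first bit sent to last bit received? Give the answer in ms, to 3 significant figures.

Per-hop transmission t_tx = L/R = 2000/630000000 = 0.0031746 ms.
Per-hop propagation t_prop = 150/200000000 = 0.00075 ms.
Pipeline fill: first packet needs 2·t_tx to clear all hops; remaining 52 packets each add one t_tx.
Total = (2+53-1)·t_tx + 2·t_prop = 54·0.0031746 + 2·0.00075 = 0.173 ms.

0.173 ms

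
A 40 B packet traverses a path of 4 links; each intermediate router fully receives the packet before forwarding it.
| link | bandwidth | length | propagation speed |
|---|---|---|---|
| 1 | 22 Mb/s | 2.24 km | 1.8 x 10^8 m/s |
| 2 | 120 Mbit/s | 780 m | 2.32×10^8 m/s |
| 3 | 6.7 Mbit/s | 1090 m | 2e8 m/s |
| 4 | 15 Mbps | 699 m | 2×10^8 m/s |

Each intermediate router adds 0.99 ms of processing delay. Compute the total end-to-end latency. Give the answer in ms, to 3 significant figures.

3.08 ms

L = 40 × 8 = 320 bits.
Transmission delays (L/R per hop): 0.0145455, 0.00266667, 0.0477612, 0.0213333 ms; sum = 0.0863066 ms.
Propagation delays (d/s per hop): 0.0124444, 0.00336207, 0.00545, 0.003495 ms; sum = 0.0247515 ms.
Processing at 3 router(s): 3 × 0.99 ms = 2.97 ms.
End-to-end = 3.08 ms.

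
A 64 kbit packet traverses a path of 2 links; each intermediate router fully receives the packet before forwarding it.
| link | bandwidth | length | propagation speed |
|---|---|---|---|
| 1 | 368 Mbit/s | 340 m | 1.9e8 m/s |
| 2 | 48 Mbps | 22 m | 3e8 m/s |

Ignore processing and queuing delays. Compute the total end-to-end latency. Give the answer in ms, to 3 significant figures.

1.51 ms

L = 64000 bits.
Transmission delays (L/R per hop): 0.173913, 1.33333 ms; sum = 1.50725 ms.
Propagation delays (d/s per hop): 0.00178947, 7.33333e-05 ms; sum = 0.00186281 ms.
End-to-end = 1.51 ms.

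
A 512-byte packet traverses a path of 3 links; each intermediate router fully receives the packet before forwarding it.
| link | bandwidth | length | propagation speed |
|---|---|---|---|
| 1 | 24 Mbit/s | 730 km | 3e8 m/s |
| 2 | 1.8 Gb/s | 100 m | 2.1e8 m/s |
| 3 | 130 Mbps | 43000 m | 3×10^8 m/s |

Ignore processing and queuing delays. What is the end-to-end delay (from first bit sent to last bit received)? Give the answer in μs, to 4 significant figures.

2782 μs

L = 512 × 8 = 4096 bits.
Transmission delays (L/R per hop): 170.667, 2.27556, 31.5077 μs; sum = 204.45 μs.
Propagation delays (d/s per hop): 2433.33, 0.47619, 143.333 μs; sum = 2577.14 μs.
End-to-end = 2782 μs.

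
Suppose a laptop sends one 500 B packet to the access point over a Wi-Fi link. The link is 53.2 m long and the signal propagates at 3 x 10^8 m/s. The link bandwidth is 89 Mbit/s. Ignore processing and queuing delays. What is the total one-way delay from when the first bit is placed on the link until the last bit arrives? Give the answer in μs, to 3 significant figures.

L = 500 × 8 = 4000 bits.
Transmission delay = L/R = 4000 / 89000000 = 44.9438 μs.
Propagation delay = d/s = 53.2 m / 300000000 m/s = 0.177333 μs.
Total = 45.1 μs.

45.1 μs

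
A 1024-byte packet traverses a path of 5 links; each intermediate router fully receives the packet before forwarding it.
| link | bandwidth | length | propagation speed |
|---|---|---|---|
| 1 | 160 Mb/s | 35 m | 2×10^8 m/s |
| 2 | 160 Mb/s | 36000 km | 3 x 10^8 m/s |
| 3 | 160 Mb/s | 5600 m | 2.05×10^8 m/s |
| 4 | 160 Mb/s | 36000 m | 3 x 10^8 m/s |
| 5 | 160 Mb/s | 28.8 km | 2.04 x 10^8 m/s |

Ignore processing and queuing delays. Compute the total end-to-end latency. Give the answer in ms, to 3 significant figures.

L = 1024 × 8 = 8192 bits.
Transmission delay per hop = L/R = 8192/160000000 = 0.0512 ms; 5 hops → 0.256 ms.
Propagation delays (d/s per hop): 0.000175, 120, 0.0273171, 0.12, 0.141176 ms; sum = 120.289 ms.
End-to-end = 121 ms.

121 ms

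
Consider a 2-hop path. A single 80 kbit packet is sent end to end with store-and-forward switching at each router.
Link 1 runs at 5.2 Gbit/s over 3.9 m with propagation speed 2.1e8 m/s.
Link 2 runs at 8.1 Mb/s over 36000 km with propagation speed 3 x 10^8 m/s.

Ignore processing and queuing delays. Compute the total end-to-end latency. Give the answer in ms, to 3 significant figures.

L = 80000 bits.
Transmission delays (L/R per hop): 0.0153846, 9.87654 ms; sum = 9.89193 ms.
Propagation delays (d/s per hop): 1.85714e-05, 120 ms; sum = 120 ms.
End-to-end = 130 ms.

130 ms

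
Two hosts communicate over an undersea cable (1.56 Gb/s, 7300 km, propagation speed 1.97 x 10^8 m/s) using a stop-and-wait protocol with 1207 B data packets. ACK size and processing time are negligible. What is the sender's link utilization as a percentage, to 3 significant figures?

t_tx = L/R = 9656/1560000000 = 6.18974e-06 s.
t_prop = 7300000/197000000 = 0.0370558 s; RTT = 0.0741117 s.
Cycle = t_tx + RTT = 0.0741179 s.
Utilization = t_tx / cycle = 6.18974e-06/0.0741179 = 0.00835 %.

0.00835 %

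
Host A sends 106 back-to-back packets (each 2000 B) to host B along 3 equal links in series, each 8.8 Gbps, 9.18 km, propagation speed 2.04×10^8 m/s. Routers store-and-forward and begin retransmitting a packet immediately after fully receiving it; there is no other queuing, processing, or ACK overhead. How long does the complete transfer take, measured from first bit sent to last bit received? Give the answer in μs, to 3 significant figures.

Per-hop transmission t_tx = L/R = 16000/8800000000 = 1.81818 μs.
Per-hop propagation t_prop = 9180/204000000 = 45 μs.
Pipeline fill: first packet needs 3·t_tx to clear all hops; remaining 105 packets each add one t_tx.
Total = (3+106-1)·t_tx + 3·t_prop = 108·1.81818 + 3·45 = 331 μs.

331 μs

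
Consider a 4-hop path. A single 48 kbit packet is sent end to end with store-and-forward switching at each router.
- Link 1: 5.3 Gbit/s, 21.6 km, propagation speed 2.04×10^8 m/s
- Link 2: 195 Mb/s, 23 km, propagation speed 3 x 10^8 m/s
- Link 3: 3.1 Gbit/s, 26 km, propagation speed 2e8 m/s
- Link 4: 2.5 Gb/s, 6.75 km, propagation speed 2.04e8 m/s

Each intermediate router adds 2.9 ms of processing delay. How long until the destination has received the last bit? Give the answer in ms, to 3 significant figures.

L = 48000 bits.
Transmission delays (L/R per hop): 0.0090566, 0.246154, 0.0154839, 0.0192 ms; sum = 0.289894 ms.
Propagation delays (d/s per hop): 0.105882, 0.0766667, 0.13, 0.0330882 ms; sum = 0.345637 ms.
Processing at 3 router(s): 3 × 2.9 ms = 8.7 ms.
End-to-end = 9.34 ms.

9.34 ms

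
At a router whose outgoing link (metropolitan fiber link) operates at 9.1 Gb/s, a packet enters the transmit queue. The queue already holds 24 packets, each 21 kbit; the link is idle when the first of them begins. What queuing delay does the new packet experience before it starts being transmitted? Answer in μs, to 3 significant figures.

55.4 μs

Each queued packet: L/R = 21000/9100000000 = 2.30769 μs.
24 queued → 55.3846 μs.
Queuing delay = 55.4 μs.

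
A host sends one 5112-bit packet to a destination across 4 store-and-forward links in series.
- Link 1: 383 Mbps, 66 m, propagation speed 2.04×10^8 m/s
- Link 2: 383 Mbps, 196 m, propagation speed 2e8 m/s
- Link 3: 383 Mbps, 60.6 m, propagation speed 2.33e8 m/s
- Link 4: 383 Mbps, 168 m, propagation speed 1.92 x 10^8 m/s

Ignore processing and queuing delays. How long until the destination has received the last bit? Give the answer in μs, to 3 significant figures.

Transmission delay per hop = L/R = 5112/383000000 = 13.3473 μs; 4 hops → 53.389 μs.
Propagation delays (d/s per hop): 0.323529, 0.98, 0.260086, 0.875 μs; sum = 2.43862 μs.
End-to-end = 55.8 μs.

55.8 μs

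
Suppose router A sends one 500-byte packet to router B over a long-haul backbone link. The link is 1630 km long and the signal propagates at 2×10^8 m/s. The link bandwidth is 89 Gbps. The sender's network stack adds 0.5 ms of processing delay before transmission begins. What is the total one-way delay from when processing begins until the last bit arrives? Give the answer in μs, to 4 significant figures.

L = 500 × 8 = 4000 bits.
Transmission delay = L/R = 4000 / 89000000000 = 0.0449438 μs.
Propagation delay = d/s = 1630000 m / 200000000 m/s = 8150 μs.
Plus processing delay 0.5 ms = 500 μs.
Total = 8650 μs.

8650 μs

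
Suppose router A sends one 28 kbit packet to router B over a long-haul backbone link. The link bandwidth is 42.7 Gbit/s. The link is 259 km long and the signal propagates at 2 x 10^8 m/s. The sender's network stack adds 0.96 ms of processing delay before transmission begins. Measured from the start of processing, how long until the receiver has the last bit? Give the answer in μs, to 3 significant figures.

2260 μs

L = 28000 bits.
Transmission delay = L/R = 28000 / 42700000000 = 0.655738 μs.
Propagation delay = d/s = 259000 m / 200000000 m/s = 1295 μs.
Plus processing delay 0.96 ms = 960 μs.
Total = 2260 μs.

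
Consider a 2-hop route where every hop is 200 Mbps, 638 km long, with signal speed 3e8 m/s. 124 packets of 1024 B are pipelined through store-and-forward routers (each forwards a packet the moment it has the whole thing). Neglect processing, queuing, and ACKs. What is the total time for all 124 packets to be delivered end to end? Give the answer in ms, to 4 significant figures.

Per-hop transmission t_tx = L/R = 8192/200000000 = 0.04096 ms.
Per-hop propagation t_prop = 638000/300000000 = 2.12667 ms.
Pipeline fill: first packet needs 2·t_tx to clear all hops; remaining 123 packets each add one t_tx.
Total = (2+124-1)·t_tx + 2·t_prop = 125·0.04096 + 2·2.12667 = 9.373 ms.

9.373 ms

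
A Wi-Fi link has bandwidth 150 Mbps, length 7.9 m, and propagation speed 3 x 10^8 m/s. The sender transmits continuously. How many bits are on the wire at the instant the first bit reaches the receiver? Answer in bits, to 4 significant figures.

Propagation delay = 7.9 / 300000000 = 2.63333e-08 s.
BDP = R × t_prop = 150000000 × 2.63333e-08 = 3.95 bits.

3.950 bits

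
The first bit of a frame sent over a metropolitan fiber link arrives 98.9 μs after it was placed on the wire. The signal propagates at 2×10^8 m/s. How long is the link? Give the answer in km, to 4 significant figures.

19.78 km

d = s × t_prop = 200000000 × 9.89e-05 = 19.78 km.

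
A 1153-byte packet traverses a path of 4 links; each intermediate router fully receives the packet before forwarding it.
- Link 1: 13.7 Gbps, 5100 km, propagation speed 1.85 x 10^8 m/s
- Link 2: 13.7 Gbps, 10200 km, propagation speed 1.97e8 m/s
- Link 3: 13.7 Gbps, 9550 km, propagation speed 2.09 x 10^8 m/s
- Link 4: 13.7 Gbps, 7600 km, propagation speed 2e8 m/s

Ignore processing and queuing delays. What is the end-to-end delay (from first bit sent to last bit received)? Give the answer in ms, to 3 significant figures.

163 ms

L = 1153 × 8 = 9224 bits.
Transmission delay per hop = L/R = 9224/13700000000 = 0.000673285 ms; 4 hops → 0.00269314 ms.
Propagation delays (d/s per hop): 27.5676, 51.7766, 45.6938, 38 ms; sum = 163.038 ms.
End-to-end = 163 ms.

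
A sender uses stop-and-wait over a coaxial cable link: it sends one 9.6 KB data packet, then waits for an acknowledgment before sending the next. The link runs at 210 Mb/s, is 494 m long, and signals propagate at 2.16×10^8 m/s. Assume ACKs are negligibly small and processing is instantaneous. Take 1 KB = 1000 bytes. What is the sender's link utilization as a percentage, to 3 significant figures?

98.8 %

t_tx = L/R = 76800/210000000 = 0.000365714 s.
t_prop = 494/216000000 = 2.28704e-06 s; RTT = 4.57407e-06 s.
Cycle = t_tx + RTT = 0.000370288 s.
Utilization = t_tx / cycle = 0.000365714/0.000370288 = 98.8 %.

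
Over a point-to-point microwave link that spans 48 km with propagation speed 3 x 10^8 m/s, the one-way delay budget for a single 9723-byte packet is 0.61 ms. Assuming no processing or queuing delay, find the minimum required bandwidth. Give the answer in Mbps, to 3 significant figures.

173 Mbps

L = 77784 bits.
Propagation delay = 48000 / 300000000 = 0.16 ms.
Transmission budget = 0.61 − 0.16 = 0.45 ms.
R ≥ L / t_tx = 77784 bits / 0.00045 s = 173 Mbps.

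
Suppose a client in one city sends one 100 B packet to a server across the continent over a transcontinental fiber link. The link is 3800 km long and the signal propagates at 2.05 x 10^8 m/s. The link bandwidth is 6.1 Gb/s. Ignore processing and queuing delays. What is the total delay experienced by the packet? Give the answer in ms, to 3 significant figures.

18.5 ms

L = 100 × 8 = 800 bits.
Transmission delay = L/R = 800 / 6100000000 = 0.000131148 ms.
Propagation delay = d/s = 3800000 m / 2.05e+08 m/s = 18.5366 ms.
Total = 18.5 ms.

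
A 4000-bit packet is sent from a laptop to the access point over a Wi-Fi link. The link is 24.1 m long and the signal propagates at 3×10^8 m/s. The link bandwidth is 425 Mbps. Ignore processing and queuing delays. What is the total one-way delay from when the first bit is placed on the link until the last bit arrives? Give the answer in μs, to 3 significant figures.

9.49 μs

Transmission delay = L/R = 4000 / 425000000 = 9.41176 μs.
Propagation delay = d/s = 24.1 m / 300000000 m/s = 0.0803333 μs.
Total = 9.49 μs.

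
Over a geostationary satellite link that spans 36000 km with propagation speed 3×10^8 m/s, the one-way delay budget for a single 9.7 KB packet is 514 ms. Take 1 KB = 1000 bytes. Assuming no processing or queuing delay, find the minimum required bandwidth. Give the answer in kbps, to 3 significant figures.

L = 77600 bits.
Propagation delay = 36000000 / 300000000 = 120 ms.
Transmission budget = 514 − 120 = 394 ms.
R ≥ L / t_tx = 77600 bits / 0.394 s = 197 kbps.

197 kbps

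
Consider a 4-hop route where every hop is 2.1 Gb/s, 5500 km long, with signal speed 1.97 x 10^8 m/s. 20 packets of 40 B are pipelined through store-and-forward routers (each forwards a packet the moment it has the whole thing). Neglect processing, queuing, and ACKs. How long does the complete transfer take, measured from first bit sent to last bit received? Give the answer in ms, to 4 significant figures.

Per-hop transmission t_tx = L/R = 320/2100000000 = 0.000152381 ms.
Per-hop propagation t_prop = 5500000/197000000 = 27.9188 ms.
Pipeline fill: first packet needs 4·t_tx to clear all hops; remaining 19 packets each add one t_tx.
Total = (4+20-1)·t_tx + 4·t_prop = 23·0.000152381 + 4·27.9188 = 111.7 ms.

111.7 ms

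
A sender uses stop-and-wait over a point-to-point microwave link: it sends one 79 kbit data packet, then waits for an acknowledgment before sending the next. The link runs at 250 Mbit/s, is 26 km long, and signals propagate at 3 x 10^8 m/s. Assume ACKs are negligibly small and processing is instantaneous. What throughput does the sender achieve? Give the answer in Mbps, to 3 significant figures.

161 Mbps

t_tx = L/R = 79000/250000000 = 0.000316 s.
t_prop = 26000/300000000 = 8.66667e-05 s; RTT = 0.000173333 s.
Cycle = t_tx + RTT = 0.000489333 s.
Throughput = L / cycle = 79000 / 0.000489333 = 161 Mbps.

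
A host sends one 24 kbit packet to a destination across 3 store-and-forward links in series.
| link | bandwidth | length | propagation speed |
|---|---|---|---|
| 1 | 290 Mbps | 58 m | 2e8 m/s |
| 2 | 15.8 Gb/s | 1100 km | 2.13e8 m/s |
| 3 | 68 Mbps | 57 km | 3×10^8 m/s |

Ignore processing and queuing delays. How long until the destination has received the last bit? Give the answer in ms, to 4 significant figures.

L = 24000 bits.
Transmission delays (L/R per hop): 0.0827586, 0.00151899, 0.352941 ms; sum = 0.437219 ms.
Propagation delays (d/s per hop): 0.00029, 5.16432, 0.19 ms; sum = 5.35461 ms.
End-to-end = 5.792 ms.

5.792 ms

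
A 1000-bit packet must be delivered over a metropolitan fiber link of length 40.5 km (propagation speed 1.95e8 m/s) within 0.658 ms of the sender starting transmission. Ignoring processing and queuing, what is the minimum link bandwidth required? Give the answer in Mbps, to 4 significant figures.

2.221 Mbps

Propagation delay = 40500 / 195000000 = 0.207692 ms.
Transmission budget = 0.658 − 0.207692 = 0.450308 ms.
R ≥ L / t_tx = 1000 bits / 0.000450308 s = 2.221 Mbps.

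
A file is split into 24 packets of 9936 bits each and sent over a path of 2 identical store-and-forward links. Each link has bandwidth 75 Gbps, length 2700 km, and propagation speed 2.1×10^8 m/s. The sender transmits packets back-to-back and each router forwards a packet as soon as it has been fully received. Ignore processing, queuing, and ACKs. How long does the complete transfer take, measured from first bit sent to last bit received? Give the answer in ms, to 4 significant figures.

Per-hop transmission t_tx = L/R = 9936/75000000000 = 0.00013248 ms.
Per-hop propagation t_prop = 2700000/210000000 = 12.8571 ms.
Pipeline fill: first packet needs 2·t_tx to clear all hops; remaining 23 packets each add one t_tx.
Total = (2+24-1)·t_tx + 2·t_prop = 25·0.00013248 + 2·12.8571 = 25.72 ms.

25.72 ms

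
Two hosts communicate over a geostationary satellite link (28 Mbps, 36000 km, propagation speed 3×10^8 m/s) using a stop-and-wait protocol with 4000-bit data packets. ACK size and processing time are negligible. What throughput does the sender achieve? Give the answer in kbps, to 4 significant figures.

16.66 kbps

t_tx = L/R = 4000/28000000 = 0.000142857 s.
t_prop = 36000000/300000000 = 0.12 s; RTT = 0.24 s.
Cycle = t_tx + RTT = 0.240143 s.
Throughput = L / cycle = 4000 / 0.240143 = 16.66 kbps.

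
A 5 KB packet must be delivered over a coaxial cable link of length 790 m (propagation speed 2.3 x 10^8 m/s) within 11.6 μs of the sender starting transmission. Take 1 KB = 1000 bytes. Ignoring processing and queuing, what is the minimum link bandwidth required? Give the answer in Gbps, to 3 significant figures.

4.90 Gbps

L = 40000 bits.
Propagation delay = 790 / 2.3e+08 = 3.43478 μs.
Transmission budget = 11.6 − 3.43478 = 8.16522 μs.
R ≥ L / t_tx = 40000 bits / 8.16522e-06 s = 4.90 Gbps.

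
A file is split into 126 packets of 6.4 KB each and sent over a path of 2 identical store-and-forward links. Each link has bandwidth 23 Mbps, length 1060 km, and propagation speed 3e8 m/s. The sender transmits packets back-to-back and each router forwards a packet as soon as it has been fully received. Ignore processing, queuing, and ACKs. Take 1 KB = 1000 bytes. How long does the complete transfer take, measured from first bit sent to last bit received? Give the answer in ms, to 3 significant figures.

Per-hop transmission t_tx = L/R = 51200/23000000 = 2.22609 ms.
Per-hop propagation t_prop = 1060000/300000000 = 3.53333 ms.
Pipeline fill: first packet needs 2·t_tx to clear all hops; remaining 125 packets each add one t_tx.
Total = (2+126-1)·t_tx + 2·t_prop = 127·2.22609 + 2·3.53333 = 290 ms.

290 ms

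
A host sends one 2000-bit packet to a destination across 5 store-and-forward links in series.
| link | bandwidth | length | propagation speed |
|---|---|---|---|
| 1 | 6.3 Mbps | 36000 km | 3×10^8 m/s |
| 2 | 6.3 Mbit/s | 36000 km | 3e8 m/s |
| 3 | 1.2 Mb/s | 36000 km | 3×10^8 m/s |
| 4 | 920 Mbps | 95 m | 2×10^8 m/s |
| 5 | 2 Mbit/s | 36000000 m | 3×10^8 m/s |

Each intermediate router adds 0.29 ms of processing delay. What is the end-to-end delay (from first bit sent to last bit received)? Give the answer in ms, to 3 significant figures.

Transmission delays (L/R per hop): 0.31746, 0.31746, 1.66667, 0.00217391, 1 ms; sum = 3.30376 ms.
Propagation delays (d/s per hop): 120, 120, 120, 0.000475, 120 ms; sum = 480 ms.
Processing at 4 router(s): 4 × 0.29 ms = 1.16 ms.
End-to-end = 484 ms.

484 ms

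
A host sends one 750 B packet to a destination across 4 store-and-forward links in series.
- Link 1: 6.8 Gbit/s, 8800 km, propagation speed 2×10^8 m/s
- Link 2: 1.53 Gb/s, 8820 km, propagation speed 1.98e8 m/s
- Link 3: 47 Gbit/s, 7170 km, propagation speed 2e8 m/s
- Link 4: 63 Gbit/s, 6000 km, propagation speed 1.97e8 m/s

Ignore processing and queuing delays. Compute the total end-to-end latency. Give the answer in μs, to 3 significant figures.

155000 μs

L = 750 × 8 = 6000 bits.
Transmission delays (L/R per hop): 0.882353, 3.92157, 0.12766, 0.0952381 μs; sum = 5.02682 μs.
Propagation delays (d/s per hop): 44000, 44545.5, 35850, 30456.9 μs; sum = 154852 μs.
End-to-end = 155000 μs.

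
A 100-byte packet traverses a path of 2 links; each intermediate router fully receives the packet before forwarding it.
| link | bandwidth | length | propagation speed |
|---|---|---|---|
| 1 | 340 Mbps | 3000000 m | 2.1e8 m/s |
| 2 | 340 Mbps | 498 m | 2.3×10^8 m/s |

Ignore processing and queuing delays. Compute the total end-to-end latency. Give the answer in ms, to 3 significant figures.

L = 100 × 8 = 800 bits.
Transmission delay per hop = L/R = 800/340000000 = 0.00235294 ms; 2 hops → 0.00470588 ms.
Propagation delays (d/s per hop): 14.2857, 0.00216522 ms; sum = 14.2879 ms.
End-to-end = 14.3 ms.

14.3 ms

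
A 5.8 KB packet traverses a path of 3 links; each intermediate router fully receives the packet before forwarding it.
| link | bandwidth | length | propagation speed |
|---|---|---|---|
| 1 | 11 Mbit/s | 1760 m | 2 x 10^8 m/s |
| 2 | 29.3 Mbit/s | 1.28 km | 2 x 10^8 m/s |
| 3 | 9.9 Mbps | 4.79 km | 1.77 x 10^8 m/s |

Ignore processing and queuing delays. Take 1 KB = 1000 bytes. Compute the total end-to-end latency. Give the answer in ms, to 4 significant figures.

10.53 ms

L = 46400 bits.
Transmission delays (L/R per hop): 4.21818, 1.58362, 4.68687 ms; sum = 10.4887 ms.
Propagation delays (d/s per hop): 0.0088, 0.0064, 0.0270621 ms; sum = 0.0422621 ms.
End-to-end = 10.53 ms.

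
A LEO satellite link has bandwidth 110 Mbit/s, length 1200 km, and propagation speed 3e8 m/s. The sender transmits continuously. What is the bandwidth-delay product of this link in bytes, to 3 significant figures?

Propagation delay = 1200000 / 300000000 = 0.004 s.
BDP = R × t_prop = 110000000 × 0.004 = 440000 bits.
In bytes: 440000/8 = 55000 bytes.

55000 bytes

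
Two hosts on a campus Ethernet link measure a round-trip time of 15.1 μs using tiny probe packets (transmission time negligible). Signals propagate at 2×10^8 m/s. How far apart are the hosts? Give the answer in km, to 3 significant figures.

1.51 km

One-way propagation = RTT/2 = 7.55 μs.
d = s × t = 200000000 × 7.55e-06 = 1.51 km.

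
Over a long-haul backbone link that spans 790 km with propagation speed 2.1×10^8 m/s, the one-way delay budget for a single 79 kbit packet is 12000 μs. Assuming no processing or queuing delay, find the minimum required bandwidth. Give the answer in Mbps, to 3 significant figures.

9.59 Mbps

Propagation delay = 790000 / 210000000 = 3761.9 μs.
Transmission budget = 12000 − 3761.9 = 8238.1 μs.
R ≥ L / t_tx = 79000 bits / 0.0082381 s = 9.59 Mbps.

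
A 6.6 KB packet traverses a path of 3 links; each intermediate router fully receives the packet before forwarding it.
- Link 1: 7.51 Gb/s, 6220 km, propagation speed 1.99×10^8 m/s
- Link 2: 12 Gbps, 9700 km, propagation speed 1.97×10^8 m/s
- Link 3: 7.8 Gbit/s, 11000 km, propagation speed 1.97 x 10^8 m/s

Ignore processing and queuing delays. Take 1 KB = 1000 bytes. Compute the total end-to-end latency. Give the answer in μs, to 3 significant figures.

136000 μs

L = 52800 bits.
Transmission delays (L/R per hop): 7.03063, 4.4, 6.76923 μs; sum = 18.1999 μs.
Propagation delays (d/s per hop): 31256.3, 49238.6, 55837.6 μs; sum = 136332 μs.
End-to-end = 136000 μs.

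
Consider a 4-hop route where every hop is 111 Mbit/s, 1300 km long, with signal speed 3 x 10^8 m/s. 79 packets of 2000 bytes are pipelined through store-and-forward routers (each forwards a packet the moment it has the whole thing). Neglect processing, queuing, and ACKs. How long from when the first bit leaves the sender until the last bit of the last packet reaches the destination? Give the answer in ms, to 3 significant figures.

Per-hop transmission t_tx = L/R = 16000/111000000 = 0.144144 ms.
Per-hop propagation t_prop = 1300000/300000000 = 4.33333 ms.
Pipeline fill: first packet needs 4·t_tx to clear all hops; remaining 78 packets each add one t_tx.
Total = (4+79-1)·t_tx + 4·t_prop = 82·0.144144 + 4·4.33333 = 29.2 ms.

29.2 ms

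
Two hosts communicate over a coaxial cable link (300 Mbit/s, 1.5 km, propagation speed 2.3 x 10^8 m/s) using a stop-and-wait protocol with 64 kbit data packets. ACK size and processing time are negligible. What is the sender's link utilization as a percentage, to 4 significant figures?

t_tx = L/R = 64000/300000000 = 0.000213333 s.
t_prop = 1500/2.3e+08 = 6.52174e-06 s; RTT = 1.30435e-05 s.
Cycle = t_tx + RTT = 0.000226377 s.
Utilization = t_tx / cycle = 0.000213333/0.000226377 = 94.24 %.

94.24 %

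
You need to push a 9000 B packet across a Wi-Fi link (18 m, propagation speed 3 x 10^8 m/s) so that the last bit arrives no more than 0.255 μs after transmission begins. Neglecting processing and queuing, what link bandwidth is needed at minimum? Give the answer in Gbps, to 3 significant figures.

369 Gbps

L = 72000 bits.
Propagation delay = 18 / 300000000 = 0.06 μs.
Transmission budget = 0.255 − 0.06 = 0.195 μs.
R ≥ L / t_tx = 72000 bits / 1.95e-07 s = 369 Gbps.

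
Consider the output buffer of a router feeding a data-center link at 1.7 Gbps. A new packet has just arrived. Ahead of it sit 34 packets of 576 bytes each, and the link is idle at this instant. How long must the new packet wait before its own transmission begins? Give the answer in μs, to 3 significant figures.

Each queued packet: L/R = 4608/1700000000 = 2.71059 μs.
34 queued → 92.16 μs.
Queuing delay = 92.2 μs.

92.2 μs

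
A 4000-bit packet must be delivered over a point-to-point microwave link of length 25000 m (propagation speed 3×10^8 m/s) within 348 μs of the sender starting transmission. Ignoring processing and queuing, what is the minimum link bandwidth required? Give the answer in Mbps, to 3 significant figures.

15.1 Mbps

Propagation delay = 25000 / 300000000 = 83.3333 μs.
Transmission budget = 348 − 83.3333 = 264.667 μs.
R ≥ L / t_tx = 4000 bits / 0.000264667 s = 15.1 Mbps.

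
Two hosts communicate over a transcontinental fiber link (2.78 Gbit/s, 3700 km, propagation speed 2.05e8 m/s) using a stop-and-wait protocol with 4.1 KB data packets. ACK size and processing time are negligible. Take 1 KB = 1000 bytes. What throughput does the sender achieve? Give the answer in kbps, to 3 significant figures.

908 kbps

t_tx = L/R = 32800/2780000000 = 1.17986e-05 s.
t_prop = 3700000/2.05e+08 = 0.0180488 s; RTT = 0.0360976 s.
Cycle = t_tx + RTT = 0.0361094 s.
Throughput = L / cycle = 32800 / 0.0361094 = 908 kbps.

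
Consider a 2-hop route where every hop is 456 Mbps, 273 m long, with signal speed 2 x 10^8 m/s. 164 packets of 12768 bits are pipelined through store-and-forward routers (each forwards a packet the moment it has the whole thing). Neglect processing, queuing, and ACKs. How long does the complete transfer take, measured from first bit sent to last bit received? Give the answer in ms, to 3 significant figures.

Per-hop transmission t_tx = L/R = 12768/456000000 = 0.028 ms.
Per-hop propagation t_prop = 273/200000000 = 0.001365 ms.
Pipeline fill: first packet needs 2·t_tx to clear all hops; remaining 163 packets each add one t_tx.
Total = (2+164-1)·t_tx + 2·t_prop = 165·0.028 + 2·0.001365 = 4.62 ms.

4.62 ms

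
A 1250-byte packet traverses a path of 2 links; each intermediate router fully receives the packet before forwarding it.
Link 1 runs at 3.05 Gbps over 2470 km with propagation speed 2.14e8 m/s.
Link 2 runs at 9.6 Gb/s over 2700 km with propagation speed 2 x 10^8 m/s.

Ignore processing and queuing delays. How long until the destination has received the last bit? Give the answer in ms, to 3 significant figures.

L = 1250 × 8 = 10000 bits.
Transmission delays (L/R per hop): 0.00327869, 0.00104167 ms; sum = 0.00432036 ms.
Propagation delays (d/s per hop): 11.5421, 13.5 ms; sum = 25.0421 ms.
End-to-end = 25.0 ms.

25.0 ms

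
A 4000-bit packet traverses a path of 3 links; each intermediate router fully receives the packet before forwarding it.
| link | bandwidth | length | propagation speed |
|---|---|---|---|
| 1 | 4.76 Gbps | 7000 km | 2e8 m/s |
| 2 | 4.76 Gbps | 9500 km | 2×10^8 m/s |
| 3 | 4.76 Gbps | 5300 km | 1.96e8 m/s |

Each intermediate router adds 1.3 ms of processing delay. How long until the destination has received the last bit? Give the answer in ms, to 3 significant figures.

112 ms

Transmission delay per hop = L/R = 4000/4760000000 = 0.000840336 ms; 3 hops → 0.00252101 ms.
Propagation delays (d/s per hop): 35, 47.5, 27.0408 ms; sum = 109.541 ms.
Processing at 2 router(s): 2 × 1.3 ms = 2.6 ms.
End-to-end = 112 ms.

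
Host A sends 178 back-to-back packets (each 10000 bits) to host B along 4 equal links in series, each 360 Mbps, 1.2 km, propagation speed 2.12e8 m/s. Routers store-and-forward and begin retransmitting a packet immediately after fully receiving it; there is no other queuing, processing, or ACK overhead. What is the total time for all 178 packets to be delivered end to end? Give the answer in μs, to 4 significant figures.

Per-hop transmission t_tx = L/R = 10000/360000000 = 27.7778 μs.
Per-hop propagation t_prop = 1200/212000000 = 5.66038 μs.
Pipeline fill: first packet needs 4·t_tx to clear all hops; remaining 177 packets each add one t_tx.
Total = (4+178-1)·t_tx + 4·t_prop = 181·27.7778 + 4·5.66038 = 5050 μs.

5050 μs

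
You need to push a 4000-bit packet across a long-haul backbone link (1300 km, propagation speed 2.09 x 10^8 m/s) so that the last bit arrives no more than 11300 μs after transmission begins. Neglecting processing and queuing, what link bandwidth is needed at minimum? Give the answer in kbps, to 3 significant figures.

787 kbps

Propagation delay = 1300000 / 209000000 = 6220.1 μs.
Transmission budget = 11300 − 6220.1 = 5079.9 μs.
R ≥ L / t_tx = 4000 bits / 0.0050799 s = 787 kbps.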